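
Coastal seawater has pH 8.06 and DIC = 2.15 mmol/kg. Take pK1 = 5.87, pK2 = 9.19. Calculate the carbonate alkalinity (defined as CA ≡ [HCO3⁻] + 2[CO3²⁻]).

CA = 2.28 mmol/kg

CA = [HCO3⁻] + 2[CO3²⁻] = (α₁ + 2α₂)·DIC
At pH 8.06: [H⁺]/K1 = 10^-2.19 = 0.0064565, K2/[H⁺] = 10^-1.13 = 0.074131
α₁ = 1/(1 + 0.0064565 + 0.074131) = 1/1.0806 = 0.9254; α₂ = α₁·K2/[H⁺] = 0.06860
α₁ + 2α₂ = 1.0626
CA = 1.0626 × 2.15 = 2.28 mmol/kg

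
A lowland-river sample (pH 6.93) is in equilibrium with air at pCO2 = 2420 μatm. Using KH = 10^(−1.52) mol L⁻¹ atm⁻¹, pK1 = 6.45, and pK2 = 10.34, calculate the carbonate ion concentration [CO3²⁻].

[CO2*] = KH · pCO2 = 10^(−1.52) × 2420×10^-6 = 7.308×10^-5 mol/L
α₀ = 1/(1 + K1/[H⁺] + K1K2/[H⁺]²) = 1/(1 + 10^+0.48 + 10^-2.93) = 0.2487
DIC = [CO2*]/α₀ = 7.308×10^-5 / 0.2487 = 0.2939 mmol/L
[CO3²⁻] = α₂·DIC; α₂ = 0.0002922, so [CO3²⁻] = 0.0002922 × 0.2939 = 8.59×10^-5 mmol/L = 0.0859 μmol/L

[CO3²⁻] = 0.0859 μmol/L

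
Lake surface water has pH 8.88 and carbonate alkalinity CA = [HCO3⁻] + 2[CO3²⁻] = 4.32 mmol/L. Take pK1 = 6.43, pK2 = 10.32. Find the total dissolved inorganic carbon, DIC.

CA = [HCO3⁻] + 2[CO3²⁻] = (α₁ + 2α₂)·DIC
At pH 8.88: [H⁺]/K1 = 10^-2.45 = 0.0035481, K2/[H⁺] = 10^-1.44 = 0.036308
α₁ = 1/(1 + 0.0035481 + 0.036308) = 1/1.0399 = 0.9617; α₂ = α₁·K2/[H⁺] = 0.03492
α₁ + 2α₂ = 1.0315
DIC = CA / (α₁ + 2α₂) = 4.32 / 1.0315 = 4.19 mmol/L

DIC = 4.19 mmol/L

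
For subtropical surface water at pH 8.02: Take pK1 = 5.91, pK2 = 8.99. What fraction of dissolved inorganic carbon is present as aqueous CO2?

α₀ = 1 / (1 + K1/[H⁺] + K1K2/[H⁺]²) = 1 / (1 + 10^+2.11 + 10^+1.14)
   = 1 / (1 + 128.82 + 13.804) = 1/143.63 = 0.006962

α₀ = 0.00696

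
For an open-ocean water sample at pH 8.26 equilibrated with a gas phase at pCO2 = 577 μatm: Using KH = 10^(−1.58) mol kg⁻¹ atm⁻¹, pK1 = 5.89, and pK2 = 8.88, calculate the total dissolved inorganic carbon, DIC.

DIC = 4.43 mmol/kg

[CO2*] = KH · pCO2 = 10^(−1.58) × 577×10^-6 = 1.518×10^-5 mol/kg
α₀ = 1/(1 + K1/[H⁺] + K1K2/[H⁺]²) = 1/(1 + 10^+2.37 + 10^+1.75) = 0.003429
DIC = [CO2*]/α₀ = 1.518×10^-5 / 0.003429 = 4.43 mmol/kg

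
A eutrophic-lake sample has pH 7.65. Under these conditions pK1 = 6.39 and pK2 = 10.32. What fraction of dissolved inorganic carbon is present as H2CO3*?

α₀ = 0.0520

α₀ = 1 / (1 + K1/[H⁺] + K1K2/[H⁺]²) = 1 / (1 + 10^+1.26 + 10^-1.41)
   = 1 / (1 + 18.197 + 0.038905) = 1/19.236 = 0.05199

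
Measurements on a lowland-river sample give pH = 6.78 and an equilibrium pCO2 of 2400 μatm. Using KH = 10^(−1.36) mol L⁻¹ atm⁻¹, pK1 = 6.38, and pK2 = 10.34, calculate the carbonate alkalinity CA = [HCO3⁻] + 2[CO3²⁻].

CA = 0.263 mmol/L

[CO2*] = KH · pCO2 = 10^(−1.36) × 2400×10^-6 = 1.048×10^-4 mol/L
α₀ = 1/(1 + K1/[H⁺] + K1K2/[H⁺]²) = 1/(1 + 10^+0.40 + 10^-3.16) = 0.2847
DIC = [CO2*]/α₀ = 1.048×10^-4 / 0.2847 = 0.3680 mmol/L
CA = (α₁ + 2α₂)·DIC = (0.7151 + 2×0.0001970) × 0.3680 = 0.263 mmol/L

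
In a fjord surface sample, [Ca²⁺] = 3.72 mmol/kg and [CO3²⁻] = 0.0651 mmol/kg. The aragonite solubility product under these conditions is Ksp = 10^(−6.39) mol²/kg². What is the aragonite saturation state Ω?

Ω = 0.594

Ksp = 10^(−6.39) = 4.074×10^-7
Ω = [Ca²⁺][CO3²⁻]/Ksp = (3.72×10^-3)(0.0651×10^-3) / 4.074×10^-7 = 0.594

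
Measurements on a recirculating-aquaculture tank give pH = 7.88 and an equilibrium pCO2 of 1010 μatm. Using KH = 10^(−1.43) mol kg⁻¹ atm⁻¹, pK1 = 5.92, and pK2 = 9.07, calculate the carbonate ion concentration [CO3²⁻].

[CO3²⁻] = 0.221 mmol/kg

[CO2*] = KH · pCO2 = 10^(−1.43) × 1010×10^-6 = 3.753×10^-5 mol/kg
α₀ = 1/(1 + K1/[H⁺] + K1K2/[H⁺]²) = 1/(1 + 10^+1.96 + 10^+0.77) = 0.01019
DIC = [CO2*]/α₀ = 3.753×10^-5 / 0.01019 = 3.681 mmol/kg
[CO3²⁻] = α₂·DIC; α₂ = 0.06003, so [CO3²⁻] = 0.06003 × 3.681 = 0.221 mmol/kg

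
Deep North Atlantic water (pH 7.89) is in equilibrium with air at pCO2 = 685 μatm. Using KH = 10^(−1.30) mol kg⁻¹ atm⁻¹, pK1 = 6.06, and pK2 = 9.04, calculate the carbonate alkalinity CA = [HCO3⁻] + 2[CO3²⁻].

[CO2*] = KH · pCO2 = 10^(−1.30) × 685×10^-6 = 3.433×10^-5 mol/kg
α₀ = 1/(1 + K1/[H⁺] + K1K2/[H⁺]²) = 1/(1 + 10^+1.83 + 10^+0.68) = 0.01362
DIC = [CO2*]/α₀ = 3.433×10^-5 / 0.01362 = 2.520 mmol/kg
CA = (α₁ + 2α₂)·DIC = (0.9212 + 2×0.06521) × 2.520 = 2.65 mmol/kg

CA = 2.65 mmol/kg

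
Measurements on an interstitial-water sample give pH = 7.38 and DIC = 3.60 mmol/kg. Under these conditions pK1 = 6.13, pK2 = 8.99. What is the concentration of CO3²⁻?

α₂ = 1 / (1 + [H⁺]/K2 + [H⁺]²/(K1K2)) = 1 / (1 + 10^+1.61 + 10^+0.36)
   = 1 / (1 + 40.738 + 2.2909) = 1/44.029 = 0.02271
[CO3²⁻] = α₂ × DIC = 0.02271 × 3.60 = 0.0818 mmol/kg

[CO3²⁻] = 0.0818 mmol/kg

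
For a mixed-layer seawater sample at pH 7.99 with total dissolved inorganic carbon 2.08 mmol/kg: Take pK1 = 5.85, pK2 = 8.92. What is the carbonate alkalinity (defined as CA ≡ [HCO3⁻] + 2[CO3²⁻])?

CA = [HCO3⁻] + 2[CO3²⁻] = (α₁ + 2α₂)·DIC
At pH 7.99: [H⁺]/K1 = 10^-2.14 = 0.0072444, K2/[H⁺] = 10^-0.93 = 0.11749
α₁ = 1/(1 + 0.0072444 + 0.11749) = 1/1.1247 = 0.8891; α₂ = α₁·K2/[H⁺] = 0.1045
α₁ + 2α₂ = 1.0980
CA = 1.0980 × 2.08 = 2.28 mmol/kg

CA = 2.28 mmol/kg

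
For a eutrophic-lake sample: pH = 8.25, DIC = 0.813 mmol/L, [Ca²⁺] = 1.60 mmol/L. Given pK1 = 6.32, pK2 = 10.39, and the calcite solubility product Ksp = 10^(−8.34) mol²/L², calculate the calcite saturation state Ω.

Ω = 2.02

α₂ = 1 / (1 + [H⁺]/K2 + [H⁺]²/(K1K2)) = 1 / (1 + 10^+2.14 + 10^+0.21)
   = 1 / (1 + 138.04 + 1.6218) = 1/140.66 = 0.007109
[CO3²⁻] = α₂ × DIC = 0.007109 × 0.813 = 0.005780 mmol/L = 5.780 μmol/L
Ksp = 10^(−8.34) = 4.571×10^-9
Ω = [Ca²⁺][CO3²⁻]/Ksp = (1.60×10^-3)(5.780×10^-6) / 4.571×10^-9 = 2.02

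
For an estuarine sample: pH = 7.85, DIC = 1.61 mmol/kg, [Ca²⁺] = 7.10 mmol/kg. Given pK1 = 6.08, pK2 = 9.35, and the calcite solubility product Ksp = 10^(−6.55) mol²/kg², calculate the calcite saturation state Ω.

Ω = 1.22

α₂ = 1 / (1 + [H⁺]/K2 + [H⁺]²/(K1K2)) = 1 / (1 + 10^+1.50 + 10^-0.27)
   = 1 / (1 + 31.623 + 0.53703) = 1/33.160 = 0.03016
[CO3²⁻] = α₂ × DIC = 0.03016 × 1.61 = 0.04855 mmol/kg
Ksp = 10^(−6.55) = 2.818×10^-7
Ω = [Ca²⁺][CO3²⁻]/Ksp = (7.10×10^-3)(4.855×10^-5) / 2.818×10^-7 = 1.22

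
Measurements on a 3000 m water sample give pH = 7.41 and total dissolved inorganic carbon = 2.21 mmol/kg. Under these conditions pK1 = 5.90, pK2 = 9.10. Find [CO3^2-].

[CO3²⁻] = 0.0429 mmol/kg

α₂ = 1 / (1 + [H⁺]/K2 + [H⁺]²/(K1K2)) = 1 / (1 + 10^+1.69 + 10^+0.18)
   = 1 / (1 + 48.978 + 1.5136) = 1/51.491 = 0.01942
[CO3²⁻] = α₂ × DIC = 0.01942 × 2.21 = 0.0429 mmol/kg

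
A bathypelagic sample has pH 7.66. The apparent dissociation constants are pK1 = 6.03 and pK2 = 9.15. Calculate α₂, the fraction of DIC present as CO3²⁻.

α₂ = 1 / (1 + [H⁺]/K2 + [H⁺]²/(K1K2)) = 1 / (1 + 10^+1.49 + 10^-0.14)
   = 1 / (1 + 30.903 + 0.72444) = 1/32.627 = 0.03065

α₂ = 0.0306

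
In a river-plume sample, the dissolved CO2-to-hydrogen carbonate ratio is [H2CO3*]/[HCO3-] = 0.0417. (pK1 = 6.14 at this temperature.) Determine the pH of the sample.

pH = 7.52

From K1 = [H⁺][HCO3-]/[H2CO3*]:  pH = pK1 − log₁₀([H2CO3*]/[HCO3-])
log₁₀(0.0417) = -1.380
pH = 6.14 − (-1.380) = 7.52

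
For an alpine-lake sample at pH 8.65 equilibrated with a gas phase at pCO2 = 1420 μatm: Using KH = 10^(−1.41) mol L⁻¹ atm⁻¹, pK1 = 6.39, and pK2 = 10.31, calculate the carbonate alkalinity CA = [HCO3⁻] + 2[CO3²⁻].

[CO2*] = KH · pCO2 = 10^(−1.41) × 1420×10^-6 = 5.524×10^-5 mol/L
α₀ = 1/(1 + K1/[H⁺] + K1K2/[H⁺]²) = 1/(1 + 10^+2.26 + 10^+0.60) = 0.005349
DIC = [CO2*]/α₀ = 5.524×10^-5 / 0.005349 = 10.33 mmol/L
CA = (α₁ + 2α₂)·DIC = (0.9734 + 2×0.02129) × 10.33 = 10.5 mmol/L

CA = 10.5 mmol/L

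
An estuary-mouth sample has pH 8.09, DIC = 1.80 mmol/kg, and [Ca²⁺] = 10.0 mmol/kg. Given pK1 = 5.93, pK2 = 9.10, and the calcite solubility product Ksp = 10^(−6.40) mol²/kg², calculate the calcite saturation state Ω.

Ω = 4.00

α₂ = 1 / (1 + [H⁺]/K2 + [H⁺]²/(K1K2)) = 1 / (1 + 10^+1.01 + 10^-1.15)
   = 1 / (1 + 10.233 + 0.070795) = 1/11.304 = 0.08847
[CO3²⁻] = α₂ × DIC = 0.08847 × 1.80 = 0.1592 mmol/kg
Ksp = 10^(−6.40) = 3.981×10^-7
Ω = [Ca²⁺][CO3²⁻]/Ksp = (10.0×10^-3)(1.592×10^-4) / 3.981×10^-7 = 4.00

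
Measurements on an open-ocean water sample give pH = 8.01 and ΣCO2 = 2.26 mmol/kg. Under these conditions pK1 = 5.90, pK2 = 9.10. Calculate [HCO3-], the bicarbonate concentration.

α₁ = 1 / (1 + [H⁺]/K1 + K2/[H⁺]) = 1 / (1 + 10^-2.11 + 10^-1.09)
   = 1 / (1 + 0.0077625 + 0.081283) = 1/1.0890 = 0.9182
[HCO3⁻] = α₁ × DIC = 0.9182 × 2.26 = 2.08 mmol/kg

[HCO3⁻] = 2.08 mmol/kg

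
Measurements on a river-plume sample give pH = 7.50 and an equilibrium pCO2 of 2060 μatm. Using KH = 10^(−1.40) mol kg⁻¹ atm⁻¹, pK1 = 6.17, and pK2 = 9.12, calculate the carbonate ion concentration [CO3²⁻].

[CO3²⁻] = 0.0421 mmol/kg

[CO2*] = KH · pCO2 = 10^(−1.40) × 2060×10^-6 = 8.201×10^-5 mol/kg
α₀ = 1/(1 + K1/[H⁺] + K1K2/[H⁺]²) = 1/(1 + 10^+1.33 + 10^-0.29) = 0.04368
DIC = [CO2*]/α₀ = 8.201×10^-5 / 0.04368 = 1.877 mmol/kg
[CO3²⁻] = α₂·DIC; α₂ = 0.02240, so [CO3²⁻] = 0.02240 × 1.877 = 0.0421 mmol/kg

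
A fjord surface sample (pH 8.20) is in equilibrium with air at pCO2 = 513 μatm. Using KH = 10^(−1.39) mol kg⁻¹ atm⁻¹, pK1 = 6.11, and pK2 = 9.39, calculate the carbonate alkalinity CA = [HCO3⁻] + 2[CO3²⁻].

CA = 2.90 mmol/kg

[CO2*] = KH · pCO2 = 10^(−1.39) × 513×10^-6 = 2.090×10^-5 mol/kg
α₀ = 1/(1 + K1/[H⁺] + K1K2/[H⁺]²) = 1/(1 + 10^+2.09 + 10^+0.90) = 0.007577
DIC = [CO2*]/α₀ = 2.090×10^-5 / 0.007577 = 2.758 mmol/kg
CA = (α₁ + 2α₂)·DIC = (0.9322 + 2×0.06019) × 2.758 = 2.90 mmol/kg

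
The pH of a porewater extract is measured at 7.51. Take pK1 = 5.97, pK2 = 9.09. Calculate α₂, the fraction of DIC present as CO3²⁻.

α₂ = 0.0249

α₂ = 1 / (1 + [H⁺]/K2 + [H⁺]²/(K1K2)) = 1 / (1 + 10^+1.58 + 10^+0.04)
   = 1 / (1 + 38.019 + 1.0965) = 1/40.115 = 0.02493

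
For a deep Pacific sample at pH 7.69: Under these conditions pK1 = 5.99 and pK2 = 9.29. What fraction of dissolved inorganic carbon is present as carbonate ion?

α₂ = 0.0240

α₂ = 1 / (1 + [H⁺]/K2 + [H⁺]²/(K1K2)) = 1 / (1 + 10^+1.60 + 10^-0.10)
   = 1 / (1 + 39.811 + 0.79433) = 1/41.605 = 0.02404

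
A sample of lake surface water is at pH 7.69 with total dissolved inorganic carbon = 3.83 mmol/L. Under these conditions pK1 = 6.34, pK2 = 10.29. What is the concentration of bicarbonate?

[HCO3⁻] = 3.66 mmol/L

α₁ = 1 / (1 + [H⁺]/K1 + K2/[H⁺]) = 1 / (1 + 10^-1.35 + 10^-2.60)
   = 1 / (1 + 0.044668 + 0.0025119) = 1/1.0472 = 0.9549
[HCO3⁻] = α₁ × DIC = 0.9549 × 3.83 = 3.66 mmol/L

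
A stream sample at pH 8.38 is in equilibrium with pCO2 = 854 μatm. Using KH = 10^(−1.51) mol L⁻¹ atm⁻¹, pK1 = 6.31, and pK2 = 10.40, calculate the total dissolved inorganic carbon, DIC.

DIC = 3.16 mmol/L

[CO2*] = KH · pCO2 = 10^(−1.51) × 854×10^-6 = 2.639×10^-5 mol/L
α₀ = 1/(1 + K1/[H⁺] + K1K2/[H⁺]²) = 1/(1 + 10^+2.07 + 10^+0.05) = 0.008360
DIC = [CO2*]/α₀ = 2.639×10^-5 / 0.008360 = 3.16 mmol/L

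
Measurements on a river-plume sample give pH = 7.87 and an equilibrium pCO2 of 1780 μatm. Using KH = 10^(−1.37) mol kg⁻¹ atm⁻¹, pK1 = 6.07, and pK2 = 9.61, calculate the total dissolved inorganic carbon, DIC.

DIC = 4.95 mmol/kg

[CO2*] = KH · pCO2 = 10^(−1.37) × 1780×10^-6 = 7.593×10^-5 mol/kg
α₀ = 1/(1 + K1/[H⁺] + K1K2/[H⁺]²) = 1/(1 + 10^+1.80 + 10^+0.06) = 0.01533
DIC = [CO2*]/α₀ = 7.593×10^-5 / 0.01533 = 4.95 mmol/kg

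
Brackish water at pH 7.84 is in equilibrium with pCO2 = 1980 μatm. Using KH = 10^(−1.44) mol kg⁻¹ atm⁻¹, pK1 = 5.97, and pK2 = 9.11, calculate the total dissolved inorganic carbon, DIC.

DIC = 5.69 mmol/kg

[CO2*] = KH · pCO2 = 10^(−1.44) × 1980×10^-6 = 7.189×10^-5 mol/kg
α₀ = 1/(1 + K1/[H⁺] + K1K2/[H⁺]²) = 1/(1 + 10^+1.87 + 10^+0.60) = 0.01264
DIC = [CO2*]/α₀ = 7.189×10^-5 / 0.01264 = 5.69 mmol/kg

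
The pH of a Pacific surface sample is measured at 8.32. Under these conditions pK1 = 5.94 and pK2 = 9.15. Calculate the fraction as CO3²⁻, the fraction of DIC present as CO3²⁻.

α₂ = 1 / (1 + [H⁺]/K2 + [H⁺]²/(K1K2)) = 1 / (1 + 10^+0.83 + 10^-1.55)
   = 1 / (1 + 6.7608 + 0.028184) = 1/7.7890 = 0.1284

α₂ = 0.128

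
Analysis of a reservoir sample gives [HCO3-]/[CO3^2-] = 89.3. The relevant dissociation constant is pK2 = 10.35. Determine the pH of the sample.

pH = 8.40

From K2 = [H⁺][CO3^2-]/[HCO3-]:  pH = pK2 − log₁₀([HCO3-]/[CO3^2-])
log₁₀(89.3) = +1.951
pH = 10.35 − (+1.951) = 8.40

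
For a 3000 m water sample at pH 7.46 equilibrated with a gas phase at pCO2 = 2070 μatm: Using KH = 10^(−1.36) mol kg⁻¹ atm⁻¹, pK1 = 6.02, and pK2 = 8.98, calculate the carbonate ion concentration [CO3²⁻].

[CO2*] = KH · pCO2 = 10^(−1.36) × 2070×10^-6 = 9.036×10^-5 mol/kg
α₀ = 1/(1 + K1/[H⁺] + K1K2/[H⁺]²) = 1/(1 + 10^+1.44 + 10^-0.08) = 0.03404
DIC = [CO2*]/α₀ = 9.036×10^-5 / 0.03404 = 2.654 mmol/kg
[CO3²⁻] = α₂·DIC; α₂ = 0.02832, so [CO3²⁻] = 0.02832 × 2.654 = 0.0752 mmol/kg

[CO3²⁻] = 0.0752 mmol/kg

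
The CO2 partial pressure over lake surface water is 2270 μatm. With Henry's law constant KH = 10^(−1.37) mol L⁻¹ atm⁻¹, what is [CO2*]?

KH = 10^(−1.37) = 4.266×10^-2 mol L⁻¹ atm⁻¹
[CO2*] = KH · pCO2 = 4.266×10^-2 × 2270×10^-6 atm = 9.68×10^-5 mol/L

[CO2*] = 96.8 μmol/L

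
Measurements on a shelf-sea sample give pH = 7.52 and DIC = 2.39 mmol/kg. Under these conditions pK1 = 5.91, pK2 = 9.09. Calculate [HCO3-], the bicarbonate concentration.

[HCO3⁻] = 2.27 mmol/kg

α₁ = 1 / (1 + [H⁺]/K1 + K2/[H⁺]) = 1 / (1 + 10^-1.61 + 10^-1.57)
   = 1 / (1 + 0.024547 + 0.026915) = 1/1.0515 = 0.9511
[HCO3⁻] = α₁ × DIC = 0.9511 × 2.39 = 2.27 mmol/kg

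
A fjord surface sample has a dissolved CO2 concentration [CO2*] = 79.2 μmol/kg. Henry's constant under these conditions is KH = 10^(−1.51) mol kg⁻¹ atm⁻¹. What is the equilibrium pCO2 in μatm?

KH = 10^(−1.51) = 3.090×10^-2 mol kg⁻¹ atm⁻¹
pCO2 = [CO2*]/KH = 79.2×10^-6 / 3.090×10^-2 = 2.56×10^-3 atm = 2560 μatm

pCO2 = 2560 μatm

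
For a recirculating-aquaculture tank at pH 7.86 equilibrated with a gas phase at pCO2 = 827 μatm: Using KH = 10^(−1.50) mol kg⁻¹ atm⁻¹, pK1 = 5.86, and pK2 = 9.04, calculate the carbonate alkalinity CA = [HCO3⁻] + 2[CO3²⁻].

CA = 2.96 mmol/kg

[CO2*] = KH · pCO2 = 10^(−1.50) × 827×10^-6 = 2.615×10^-5 mol/kg
α₀ = 1/(1 + K1/[H⁺] + K1K2/[H⁺]²) = 1/(1 + 10^+2.00 + 10^+0.82) = 0.009293
DIC = [CO2*]/α₀ = 2.615×10^-5 / 0.009293 = 2.814 mmol/kg
CA = (α₁ + 2α₂)·DIC = (0.9293 + 2×0.06140) × 2.814 = 2.96 mmol/kg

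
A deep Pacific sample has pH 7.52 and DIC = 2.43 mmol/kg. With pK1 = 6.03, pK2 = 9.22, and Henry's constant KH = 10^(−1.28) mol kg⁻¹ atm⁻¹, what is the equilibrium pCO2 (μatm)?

α₀ = 1 / (1 + K1/[H⁺] + K1K2/[H⁺]²) = 1 / (1 + 10^+1.49 + 10^-0.21)
   = 1 / (1 + 30.903 + 0.61660) = 1/32.520 = 0.03075
[CO2*] = α₀ × DIC = 0.03075 × 2.43 = 0.07472 mmol/kg
pCO2 = [CO2*]/KH = 7.472×10^-5 / 5.248×10^-2 = 1420 μatm

pCO2 = 1420 μatm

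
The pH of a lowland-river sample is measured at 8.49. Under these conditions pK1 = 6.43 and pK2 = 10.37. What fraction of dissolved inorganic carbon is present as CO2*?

α₀ = 1 / (1 + K1/[H⁺] + K1K2/[H⁺]²) = 1 / (1 + 10^+2.06 + 10^+0.18)
   = 1 / (1 + 114.82 + 1.5136) = 1/117.33 = 0.008523

α₀ = 0.00852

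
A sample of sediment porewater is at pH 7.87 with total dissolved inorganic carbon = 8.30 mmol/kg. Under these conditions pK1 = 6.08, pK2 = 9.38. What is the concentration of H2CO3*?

[CO2*] = 0.129 mmol/kg

α₀ = 1 / (1 + K1/[H⁺] + K1K2/[H⁺]²) = 1 / (1 + 10^+1.79 + 10^+0.28)
   = 1 / (1 + 61.660 + 1.9055) = 1/64.565 = 0.01549
[CO2*] = α₀ × DIC = 0.01549 × 8.30 = 0.129 mmol/kg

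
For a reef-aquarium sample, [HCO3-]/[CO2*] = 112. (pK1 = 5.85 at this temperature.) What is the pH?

From K1 = [H⁺][HCO3-]/[CO2*]:  pH = pK1 + log₁₀([HCO3-]/[CO2*])
log₁₀(112) = +2.049
pH = 5.85 + (+2.049) = 7.90

pH = 7.90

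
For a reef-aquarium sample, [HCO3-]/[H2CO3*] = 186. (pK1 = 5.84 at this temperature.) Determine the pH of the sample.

From K1 = [H⁺][HCO3-]/[H2CO3*]:  pH = pK1 + log₁₀([HCO3-]/[H2CO3*])
log₁₀(186) = +2.270
pH = 5.84 + (+2.270) = 8.11

pH = 8.11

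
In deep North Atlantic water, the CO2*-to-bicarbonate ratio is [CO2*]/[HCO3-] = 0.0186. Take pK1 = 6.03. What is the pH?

From K1 = [H⁺][HCO3-]/[CO2*]:  pH = pK1 − log₁₀([CO2*]/[HCO3-])
log₁₀(0.0186) = -1.730
pH = 6.03 − (-1.730) = 7.76

pH = 7.76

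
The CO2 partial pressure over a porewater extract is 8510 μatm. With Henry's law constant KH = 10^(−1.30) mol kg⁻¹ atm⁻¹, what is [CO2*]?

KH = 10^(−1.30) = 5.012×10^-2 mol kg⁻¹ atm⁻¹
[CO2*] = KH · pCO2 = 5.012×10^-2 × 8510×10^-6 atm = 4.27×10^-4 mol/kg

[CO2*] = 427 μmol/kg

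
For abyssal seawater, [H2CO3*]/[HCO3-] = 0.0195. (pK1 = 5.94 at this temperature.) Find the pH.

pH = 7.65

From K1 = [H⁺][HCO3-]/[H2CO3*]:  pH = pK1 − log₁₀([H2CO3*]/[HCO3-])
log₁₀(0.0195) = -1.710
pH = 5.94 − (-1.710) = 7.65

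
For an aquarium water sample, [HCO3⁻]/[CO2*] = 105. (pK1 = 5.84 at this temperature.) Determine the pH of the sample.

pH = 7.86

From K1 = [H⁺][HCO3⁻]/[CO2*]:  pH = pK1 + log₁₀([HCO3⁻]/[CO2*])
log₁₀(105) = +2.021
pH = 5.84 + (+2.021) = 7.86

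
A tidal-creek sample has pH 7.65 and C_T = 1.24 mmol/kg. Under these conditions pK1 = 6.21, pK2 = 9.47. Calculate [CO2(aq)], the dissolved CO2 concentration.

[CO2*] = 0.0428 mmol/kg

α₀ = 1 / (1 + K1/[H⁺] + K1K2/[H⁺]²) = 1 / (1 + 10^+1.44 + 10^-0.38)
   = 1 / (1 + 27.542 + 0.41687) = 1/28.959 = 0.03453
[CO2*] = α₀ × DIC = 0.03453 × 1.24 = 0.0428 mmol/kg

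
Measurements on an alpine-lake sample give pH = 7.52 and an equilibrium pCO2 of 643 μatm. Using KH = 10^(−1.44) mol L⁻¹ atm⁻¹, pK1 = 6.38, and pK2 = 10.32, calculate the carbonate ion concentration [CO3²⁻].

[CO2*] = KH · pCO2 = 10^(−1.44) × 643×10^-6 = 2.335×10^-5 mol/L
α₀ = 1/(1 + K1/[H⁺] + K1K2/[H⁺]²) = 1/(1 + 10^+1.14 + 10^-1.66) = 0.06745
DIC = [CO2*]/α₀ = 2.335×10^-5 / 0.06745 = 0.3461 mmol/L
[CO3²⁻] = α₂·DIC; α₂ = 0.001476, so [CO3²⁻] = 0.001476 × 0.3461 = 0.000511 mmol/L = 0.511 μmol/L

[CO3²⁻] = 0.511 μmol/L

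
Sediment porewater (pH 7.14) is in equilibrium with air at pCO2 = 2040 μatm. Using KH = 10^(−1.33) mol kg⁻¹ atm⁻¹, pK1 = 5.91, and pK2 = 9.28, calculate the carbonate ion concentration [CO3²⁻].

[CO3²⁻] = 11.7 μmol/kg

[CO2*] = KH · pCO2 = 10^(−1.33) × 2040×10^-6 = 9.542×10^-5 mol/kg
α₀ = 1/(1 + K1/[H⁺] + K1K2/[H⁺]²) = 1/(1 + 10^+1.23 + 10^-0.91) = 0.05523
DIC = [CO2*]/α₀ = 9.542×10^-5 / 0.05523 = 1.728 mmol/kg
[CO3²⁻] = α₂·DIC; α₂ = 0.006795, so [CO3²⁻] = 0.006795 × 1.728 = 0.0117 mmol/kg = 11.7 μmol/kg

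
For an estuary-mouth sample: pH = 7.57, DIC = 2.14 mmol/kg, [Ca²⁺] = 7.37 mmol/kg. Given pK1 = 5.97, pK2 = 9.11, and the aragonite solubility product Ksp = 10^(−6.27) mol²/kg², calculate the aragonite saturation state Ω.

Ω = 0.804

α₂ = 1 / (1 + [H⁺]/K2 + [H⁺]²/(K1K2)) = 1 / (1 + 10^+1.54 + 10^-0.06)
   = 1 / (1 + 34.674 + 0.87096) = 1/36.545 = 0.02736
[CO3²⁻] = α₂ × DIC = 0.02736 × 2.14 = 0.05856 mmol/kg
Ksp = 10^(−6.27) = 5.370×10^-7
Ω = [Ca²⁺][CO3²⁻]/Ksp = (7.37×10^-3)(5.856×10^-5) / 5.370×10^-7 = 0.804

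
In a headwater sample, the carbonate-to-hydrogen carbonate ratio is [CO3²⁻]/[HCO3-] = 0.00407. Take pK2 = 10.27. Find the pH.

pH = 7.88

From K2 = [H⁺][CO3²⁻]/[HCO3-]:  pH = pK2 + log₁₀([CO3²⁻]/[HCO3-])
log₁₀(0.00407) = -2.390
pH = 10.27 + (-2.390) = 7.88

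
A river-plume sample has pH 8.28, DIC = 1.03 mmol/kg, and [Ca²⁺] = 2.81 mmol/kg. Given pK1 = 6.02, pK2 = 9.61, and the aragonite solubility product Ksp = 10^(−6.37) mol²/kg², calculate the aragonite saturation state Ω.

α₂ = 1 / (1 + [H⁺]/K2 + [H⁺]²/(K1K2)) = 1 / (1 + 10^+1.33 + 10^-0.93)
   = 1 / (1 + 21.380 + 0.11749) = 1/22.497 = 0.04445
[CO3²⁻] = α₂ × DIC = 0.04445 × 1.03 = 0.04578 mmol/kg
Ksp = 10^(−6.37) = 4.266×10^-7
Ω = [Ca²⁺][CO3²⁻]/Ksp = (2.81×10^-3)(4.578×10^-5) / 4.266×10^-7 = 0.302

Ω = 0.302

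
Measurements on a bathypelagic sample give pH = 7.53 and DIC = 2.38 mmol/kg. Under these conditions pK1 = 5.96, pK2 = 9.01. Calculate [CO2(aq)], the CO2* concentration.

[CO2*] = 0.0604 mmol/kg

α₀ = 1 / (1 + K1/[H⁺] + K1K2/[H⁺]²) = 1 / (1 + 10^+1.57 + 10^+0.09)
   = 1 / (1 + 37.154 + 1.2303) = 1/39.384 = 0.02539
[CO2*] = α₀ × DIC = 0.02539 × 2.38 = 0.0604 mmol/kg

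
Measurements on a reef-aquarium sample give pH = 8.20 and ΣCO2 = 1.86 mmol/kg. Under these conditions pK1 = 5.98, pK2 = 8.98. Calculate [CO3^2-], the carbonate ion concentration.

α₂ = 1 / (1 + [H⁺]/K2 + [H⁺]²/(K1K2)) = 1 / (1 + 10^+0.78 + 10^-1.44)
   = 1 / (1 + 6.0256 + 0.036308) = 1/7.0619 = 0.1416
[CO3²⁻] = α₂ × DIC = 0.1416 × 1.86 = 0.263 mmol/kg

[CO3²⁻] = 0.263 mmol/kg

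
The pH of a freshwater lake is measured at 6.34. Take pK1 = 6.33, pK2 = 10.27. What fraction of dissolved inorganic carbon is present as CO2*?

α₀ = 0.494

α₀ = 1 / (1 + K1/[H⁺] + K1K2/[H⁺]²) = 1 / (1 + 10^+0.01 + 10^-3.92)
   = 1 / (1 + 1.0233 + 0.00012023) = 1/2.0234 = 0.4942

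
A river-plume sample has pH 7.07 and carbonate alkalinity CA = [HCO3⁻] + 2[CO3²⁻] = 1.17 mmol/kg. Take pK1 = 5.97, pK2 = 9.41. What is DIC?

CA = [HCO3⁻] + 2[CO3²⁻] = (α₁ + 2α₂)·DIC
At pH 7.07: [H⁺]/K1 = 10^-1.10 = 0.079433, K2/[H⁺] = 10^-2.34 = 0.0045709
α₁ = 1/(1 + 0.079433 + 0.0045709) = 1/1.0840 = 0.9225; α₂ = α₁·K2/[H⁺] = 0.004217
α₁ + 2α₂ = 0.9309
DIC = CA / (α₁ + 2α₂) = 1.17 / 0.9309 = 1.26 mmol/kg

DIC = 1.26 mmol/kg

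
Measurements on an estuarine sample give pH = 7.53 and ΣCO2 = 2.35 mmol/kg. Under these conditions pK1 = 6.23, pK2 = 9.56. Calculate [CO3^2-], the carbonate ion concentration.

α₂ = 1 / (1 + [H⁺]/K2 + [H⁺]²/(K1K2)) = 1 / (1 + 10^+2.03 + 10^+0.73)
   = 1 / (1 + 107.15 + 5.3703) = 1/113.52 = 0.008809
[CO3²⁻] = α₂ × DIC = 0.008809 × 2.35 = 0.0207 mmol/kg

[CO3²⁻] = 0.0207 mmol/kg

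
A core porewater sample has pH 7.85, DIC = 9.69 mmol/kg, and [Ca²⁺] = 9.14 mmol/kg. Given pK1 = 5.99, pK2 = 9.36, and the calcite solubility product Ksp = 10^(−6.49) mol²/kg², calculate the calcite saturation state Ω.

Ω = 8.10

α₂ = 1 / (1 + [H⁺]/K2 + [H⁺]²/(K1K2)) = 1 / (1 + 10^+1.51 + 10^-0.35)
   = 1 / (1 + 32.359 + 0.44668) = 1/33.806 = 0.02958
[CO3²⁻] = α₂ × DIC = 0.02958 × 9.69 = 0.2866 mmol/kg
Ksp = 10^(−6.49) = 3.236×10^-7
Ω = [Ca²⁺][CO3²⁻]/Ksp = (9.14×10^-3)(2.866×10^-4) / 3.236×10^-7 = 8.10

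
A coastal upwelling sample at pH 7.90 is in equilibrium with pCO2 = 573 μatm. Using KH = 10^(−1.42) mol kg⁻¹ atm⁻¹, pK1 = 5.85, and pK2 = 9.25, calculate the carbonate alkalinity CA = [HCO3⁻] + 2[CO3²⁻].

CA = 2.66 mmol/kg

[CO2*] = KH · pCO2 = 10^(−1.42) × 573×10^-6 = 2.178×10^-5 mol/kg
α₀ = 1/(1 + K1/[H⁺] + K1K2/[H⁺]²) = 1/(1 + 10^+2.05 + 10^+0.70) = 0.008459
DIC = [CO2*]/α₀ = 2.178×10^-5 / 0.008459 = 2.575 mmol/kg
CA = (α₁ + 2α₂)·DIC = (0.9491 + 2×0.04240) × 2.575 = 2.66 mmol/kg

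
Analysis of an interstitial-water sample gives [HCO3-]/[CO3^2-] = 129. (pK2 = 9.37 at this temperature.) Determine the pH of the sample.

From K2 = [H⁺][CO3^2-]/[HCO3-]:  pH = pK2 − log₁₀([HCO3-]/[CO3^2-])
log₁₀(129) = +2.111
pH = 9.37 − (+2.111) = 7.26

pH = 7.26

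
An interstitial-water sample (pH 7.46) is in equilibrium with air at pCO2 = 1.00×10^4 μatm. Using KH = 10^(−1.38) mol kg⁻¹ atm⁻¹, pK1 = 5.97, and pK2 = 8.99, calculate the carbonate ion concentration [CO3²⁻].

[CO2*] = KH · pCO2 = 10^(−1.38) × 1.00×10^4×10^-6 = 4.169×10^-4 mol/kg
α₀ = 1/(1 + K1/[H⁺] + K1K2/[H⁺]²) = 1/(1 + 10^+1.49 + 10^-0.04) = 0.03047
DIC = [CO2*]/α₀ = 4.169×10^-4 / 0.03047 = 13.68 mmol/kg
[CO3²⁻] = α₂·DIC; α₂ = 0.02779, so [CO3²⁻] = 0.02779 × 13.68 = 0.380 mmol/kg

[CO3²⁻] = 0.380 mmol/kg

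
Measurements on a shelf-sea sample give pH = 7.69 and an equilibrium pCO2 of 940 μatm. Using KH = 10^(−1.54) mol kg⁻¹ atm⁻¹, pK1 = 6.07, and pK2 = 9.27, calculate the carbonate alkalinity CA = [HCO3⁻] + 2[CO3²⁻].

[CO2*] = KH · pCO2 = 10^(−1.54) × 940×10^-6 = 2.711×10^-5 mol/kg
α₀ = 1/(1 + K1/[H⁺] + K1K2/[H⁺]²) = 1/(1 + 10^+1.62 + 10^+0.04) = 0.02284
DIC = [CO2*]/α₀ = 2.711×10^-5 / 0.02284 = 1.187 mmol/kg
CA = (α₁ + 2α₂)·DIC = (0.9521 + 2×0.02504) × 1.187 = 1.19 mmol/kg

CA = 1.19 mmol/kg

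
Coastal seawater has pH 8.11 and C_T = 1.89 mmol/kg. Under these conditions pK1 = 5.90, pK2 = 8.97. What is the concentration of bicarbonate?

[HCO3⁻] = 1.65 mmol/kg

α₁ = 1 / (1 + [H⁺]/K1 + K2/[H⁺]) = 1 / (1 + 10^-2.21 + 10^-0.86)
   = 1 / (1 + 0.0061660 + 0.13804) = 1/1.1442 = 0.8740
[HCO3⁻] = α₁ × DIC = 0.8740 × 1.89 = 1.65 mmol/kg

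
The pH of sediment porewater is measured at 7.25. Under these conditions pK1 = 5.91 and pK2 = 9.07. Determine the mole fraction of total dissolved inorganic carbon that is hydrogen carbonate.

α₁ = 0.943

α₁ = 1 / (1 + [H⁺]/K1 + K2/[H⁺]) = 1 / (1 + 10^-1.34 + 10^-1.82)
   = 1 / (1 + 0.045709 + 0.015136) = 1/1.0608 = 0.9426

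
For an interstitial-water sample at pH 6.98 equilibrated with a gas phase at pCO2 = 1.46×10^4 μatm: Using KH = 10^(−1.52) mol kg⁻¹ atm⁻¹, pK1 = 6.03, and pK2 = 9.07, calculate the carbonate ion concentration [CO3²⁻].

[CO2*] = KH · pCO2 = 10^(−1.52) × 1.46×10^4×10^-6 = 4.409×10^-4 mol/kg
α₀ = 1/(1 + K1/[H⁺] + K1K2/[H⁺]²) = 1/(1 + 10^+0.95 + 10^-1.14) = 0.1002
DIC = [CO2*]/α₀ = 4.409×10^-4 / 0.1002 = 4.402 mmol/kg
[CO3²⁻] = α₂·DIC; α₂ = 0.007255, so [CO3²⁻] = 0.007255 × 4.402 = 0.0319 mmol/kg

[CO3²⁻] = 0.0319 mmol/kg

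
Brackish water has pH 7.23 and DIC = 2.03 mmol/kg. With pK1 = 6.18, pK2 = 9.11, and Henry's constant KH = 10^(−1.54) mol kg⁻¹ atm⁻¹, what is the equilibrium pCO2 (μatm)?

pCO2 = 5690 μatm

α₀ = 1 / (1 + K1/[H⁺] + K1K2/[H⁺]²) = 1 / (1 + 10^+1.05 + 10^-0.83)
   = 1 / (1 + 11.220 + 0.14791) = 1/12.368 = 0.08085
[CO2*] = α₀ × DIC = 0.08085 × 2.03 = 0.1641 mmol/kg
pCO2 = [CO2*]/KH = 1.641×10^-4 / 2.884×10^-2 = 5690 μatm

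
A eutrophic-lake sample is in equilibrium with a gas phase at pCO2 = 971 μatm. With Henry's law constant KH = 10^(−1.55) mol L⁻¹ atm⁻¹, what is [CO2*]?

KH = 10^(−1.55) = 2.818×10^-2 mol L⁻¹ atm⁻¹
[CO2*] = KH · pCO2 = 2.818×10^-2 × 971×10^-6 atm = 2.74×10^-5 mol/L

[CO2*] = 27.4 μmol/L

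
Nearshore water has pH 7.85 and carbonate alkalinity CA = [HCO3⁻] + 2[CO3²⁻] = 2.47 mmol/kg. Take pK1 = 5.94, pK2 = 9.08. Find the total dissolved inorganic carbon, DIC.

CA = [HCO3⁻] + 2[CO3²⁻] = (α₁ + 2α₂)·DIC
At pH 7.85: [H⁺]/K1 = 10^-1.91 = 0.012303, K2/[H⁺] = 10^-1.23 = 0.058884
α₁ = 1/(1 + 0.012303 + 0.058884) = 1/1.0712 = 0.9335; α₂ = α₁·K2/[H⁺] = 0.05497
α₁ + 2α₂ = 1.0435
DIC = CA / (α₁ + 2α₂) = 2.47 / 1.0435 = 2.37 mmol/kg

DIC = 2.37 mmol/kg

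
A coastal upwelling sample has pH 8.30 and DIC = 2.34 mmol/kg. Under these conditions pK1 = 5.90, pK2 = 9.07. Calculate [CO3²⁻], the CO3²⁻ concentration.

[CO3²⁻] = 0.339 mmol/kg

α₂ = 1 / (1 + [H⁺]/K2 + [H⁺]²/(K1K2)) = 1 / (1 + 10^+0.77 + 10^-1.63)
   = 1 / (1 + 5.8884 + 0.023442) = 1/6.9119 = 0.1447
[CO3²⁻] = α₂ × DIC = 0.1447 × 2.34 = 0.339 mmol/kg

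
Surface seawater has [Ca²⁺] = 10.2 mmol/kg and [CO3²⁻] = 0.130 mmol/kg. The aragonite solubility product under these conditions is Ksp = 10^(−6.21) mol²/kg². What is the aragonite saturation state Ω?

Ω = 2.15

Ksp = 10^(−6.21) = 6.166×10^-7
Ω = [Ca²⁺][CO3²⁻]/Ksp = (10.2×10^-3)(0.130×10^-3) / 6.166×10^-7 = 2.15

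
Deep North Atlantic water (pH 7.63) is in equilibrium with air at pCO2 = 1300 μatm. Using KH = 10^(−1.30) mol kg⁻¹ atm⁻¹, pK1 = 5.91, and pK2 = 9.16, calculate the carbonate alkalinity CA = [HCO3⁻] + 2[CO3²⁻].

CA = 3.62 mmol/kg

[CO2*] = KH · pCO2 = 10^(−1.30) × 1300×10^-6 = 6.515×10^-5 mol/kg
α₀ = 1/(1 + K1/[H⁺] + K1K2/[H⁺]²) = 1/(1 + 10^+1.72 + 10^+0.19) = 0.01817
DIC = [CO2*]/α₀ = 6.515×10^-5 / 0.01817 = 3.585 mmol/kg
CA = (α₁ + 2α₂)·DIC = (0.9537 + 2×0.02815) × 3.585 = 3.62 mmol/kg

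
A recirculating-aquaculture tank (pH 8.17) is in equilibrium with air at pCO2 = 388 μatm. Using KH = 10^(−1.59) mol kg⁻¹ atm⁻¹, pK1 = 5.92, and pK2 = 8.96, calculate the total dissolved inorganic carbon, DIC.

DIC = 2.07 mmol/kg

[CO2*] = KH · pCO2 = 10^(−1.59) × 388×10^-6 = 9.973×10^-6 mol/kg
α₀ = 1/(1 + K1/[H⁺] + K1K2/[H⁺]²) = 1/(1 + 10^+2.25 + 10^+1.46) = 0.004815
DIC = [CO2*]/α₀ = 9.973×10^-6 / 0.004815 = 2.07 mmol/kg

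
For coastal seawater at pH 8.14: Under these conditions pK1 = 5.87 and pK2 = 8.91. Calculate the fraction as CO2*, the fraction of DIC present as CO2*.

α₀ = 0.00457

α₀ = 1 / (1 + K1/[H⁺] + K1K2/[H⁺]²) = 1 / (1 + 10^+2.27 + 10^+1.50)
   = 1 / (1 + 186.21 + 31.623) = 1/218.83 = 0.004570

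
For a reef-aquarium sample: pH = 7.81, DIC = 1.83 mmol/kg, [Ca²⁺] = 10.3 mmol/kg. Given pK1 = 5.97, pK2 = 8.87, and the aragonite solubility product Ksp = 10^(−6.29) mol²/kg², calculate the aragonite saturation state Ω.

α₂ = 1 / (1 + [H⁺]/K2 + [H⁺]²/(K1K2)) = 1 / (1 + 10^+1.06 + 10^-0.78)
   = 1 / (1 + 11.482 + 0.16596) = 1/12.647 = 0.07907
[CO3²⁻] = α₂ × DIC = 0.07907 × 1.83 = 0.1447 mmol/kg
Ksp = 10^(−6.29) = 5.129×10^-7
Ω = [Ca²⁺][CO3²⁻]/Ksp = (10.3×10^-3)(1.447×10^-4) / 5.129×10^-7 = 2.91

Ω = 2.91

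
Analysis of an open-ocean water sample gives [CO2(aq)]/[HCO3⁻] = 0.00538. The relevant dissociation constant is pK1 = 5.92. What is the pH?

From K1 = [H⁺][HCO3⁻]/[CO2(aq)]:  pH = pK1 − log₁₀([CO2(aq)]/[HCO3⁻])
log₁₀(0.00538) = -2.269
pH = 5.92 − (-2.269) = 8.19

pH = 8.19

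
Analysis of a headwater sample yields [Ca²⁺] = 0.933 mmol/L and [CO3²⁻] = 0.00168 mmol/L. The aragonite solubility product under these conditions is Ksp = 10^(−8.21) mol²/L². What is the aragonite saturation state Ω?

Ksp = 10^(−8.21) = 6.166×10^-9
Ω = [Ca²⁺][CO3²⁻]/Ksp = (0.933×10^-3)(0.00168×10^-3) / 6.166×10^-9 = 0.254

Ω = 0.254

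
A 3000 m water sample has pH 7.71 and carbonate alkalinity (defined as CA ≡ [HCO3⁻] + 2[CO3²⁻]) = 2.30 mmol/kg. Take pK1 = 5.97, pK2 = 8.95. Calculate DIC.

CA = [HCO3⁻] + 2[CO3²⁻] = (α₁ + 2α₂)·DIC
At pH 7.71: [H⁺]/K1 = 10^-1.74 = 0.018197, K2/[H⁺] = 10^-1.24 = 0.057544
α₁ = 1/(1 + 0.018197 + 0.057544) = 1/1.0757 = 0.9296; α₂ = α₁·K2/[H⁺] = 0.05349
α₁ + 2α₂ = 1.0366
DIC = CA / (α₁ + 2α₂) = 2.30 / 1.0366 = 2.22 mmol/kg

DIC = 2.22 mmol/kg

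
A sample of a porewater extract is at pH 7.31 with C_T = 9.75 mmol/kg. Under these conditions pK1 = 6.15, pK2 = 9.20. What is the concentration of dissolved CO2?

α₀ = 1 / (1 + K1/[H⁺] + K1K2/[H⁺]²) = 1 / (1 + 10^+1.16 + 10^-0.73)
   = 1 / (1 + 14.454 + 0.18621) = 1/15.641 = 0.06394
[CO2*] = α₀ × DIC = 0.06394 × 9.75 = 0.623 mmol/kg

[CO2*] = 0.623 mmol/kg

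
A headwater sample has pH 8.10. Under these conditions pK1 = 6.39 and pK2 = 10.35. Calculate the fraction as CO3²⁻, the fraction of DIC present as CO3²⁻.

α₂ = 0.00549

α₂ = 1 / (1 + [H⁺]/K2 + [H⁺]²/(K1K2)) = 1 / (1 + 10^+2.25 + 10^+0.54)
   = 1 / (1 + 177.83 + 3.4674) = 1/182.30 = 0.005486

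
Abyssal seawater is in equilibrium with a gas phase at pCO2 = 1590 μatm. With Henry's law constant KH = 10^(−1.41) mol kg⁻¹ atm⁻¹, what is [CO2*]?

[CO2*] = 61.9 μmol/kg

KH = 10^(−1.41) = 3.890×10^-2 mol kg⁻¹ atm⁻¹
[CO2*] = KH · pCO2 = 3.890×10^-2 × 1590×10^-6 atm = 6.19×10^-5 mol/kg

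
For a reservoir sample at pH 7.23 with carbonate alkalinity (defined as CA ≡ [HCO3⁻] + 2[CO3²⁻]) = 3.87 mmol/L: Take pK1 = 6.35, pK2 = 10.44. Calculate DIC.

DIC = 4.38 mmol/L

CA = [HCO3⁻] + 2[CO3²⁻] = (α₁ + 2α₂)·DIC
At pH 7.23: [H⁺]/K1 = 10^-0.88 = 0.13183, K2/[H⁺] = 10^-3.21 = 0.00061660
α₁ = 1/(1 + 0.13183 + 0.00061660) = 1/1.1324 = 0.8830; α₂ = α₁·K2/[H⁺] = 0.0005445
α₁ + 2α₂ = 0.8841
DIC = CA / (α₁ + 2α₂) = 3.87 / 0.8841 = 4.38 mmol/L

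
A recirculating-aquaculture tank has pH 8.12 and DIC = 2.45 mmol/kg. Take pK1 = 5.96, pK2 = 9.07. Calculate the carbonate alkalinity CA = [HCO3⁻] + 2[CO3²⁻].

CA = [HCO3⁻] + 2[CO3²⁻] = (α₁ + 2α₂)·DIC
At pH 8.12: [H⁺]/K1 = 10^-2.16 = 0.0069183, K2/[H⁺] = 10^-0.95 = 0.11220
α₁ = 1/(1 + 0.0069183 + 0.11220) = 1/1.1191 = 0.8936; α₂ = α₁·K2/[H⁺] = 0.1003
α₁ + 2α₂ = 1.0941
CA = 1.0941 × 2.45 = 2.68 mmol/kg

CA = 2.68 mmol/kg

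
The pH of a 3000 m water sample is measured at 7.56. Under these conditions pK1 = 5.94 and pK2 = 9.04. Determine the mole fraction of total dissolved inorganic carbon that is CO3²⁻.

α₂ = 0.0313

α₂ = 1 / (1 + [H⁺]/K2 + [H⁺]²/(K1K2)) = 1 / (1 + 10^+1.48 + 10^-0.14)
   = 1 / (1 + 30.200 + 0.72444) = 1/31.924 = 0.03132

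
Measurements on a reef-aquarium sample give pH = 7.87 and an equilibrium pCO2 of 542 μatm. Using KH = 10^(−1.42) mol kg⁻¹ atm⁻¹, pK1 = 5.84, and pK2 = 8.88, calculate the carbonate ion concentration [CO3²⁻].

[CO2*] = KH · pCO2 = 10^(−1.42) × 542×10^-6 = 2.061×10^-5 mol/kg
α₀ = 1/(1 + K1/[H⁺] + K1K2/[H⁺]²) = 1/(1 + 10^+2.03 + 10^+1.02) = 0.008430
DIC = [CO2*]/α₀ = 2.061×10^-5 / 0.008430 = 2.444 mmol/kg
[CO3²⁻] = α₂·DIC; α₂ = 0.08827, so [CO3²⁻] = 0.08827 × 2.444 = 0.216 mmol/kg

[CO3²⁻] = 0.216 mmol/kg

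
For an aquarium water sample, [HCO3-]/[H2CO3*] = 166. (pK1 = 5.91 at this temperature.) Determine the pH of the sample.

pH = 8.13

From K1 = [H⁺][HCO3-]/[H2CO3*]:  pH = pK1 + log₁₀([HCO3-]/[H2CO3*])
log₁₀(166) = +2.220
pH = 5.91 + (+2.220) = 8.13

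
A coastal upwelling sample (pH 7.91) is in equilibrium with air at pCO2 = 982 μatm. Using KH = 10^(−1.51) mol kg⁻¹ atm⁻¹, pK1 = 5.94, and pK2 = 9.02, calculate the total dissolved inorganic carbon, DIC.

[CO2*] = KH · pCO2 = 10^(−1.51) × 982×10^-6 = 3.035×10^-5 mol/kg
α₀ = 1/(1 + K1/[H⁺] + K1K2/[H⁺]²) = 1/(1 + 10^+1.97 + 10^+0.86) = 0.009845
DIC = [CO2*]/α₀ = 3.035×10^-5 / 0.009845 = 3.08 mmol/kg

DIC = 3.08 mmol/kg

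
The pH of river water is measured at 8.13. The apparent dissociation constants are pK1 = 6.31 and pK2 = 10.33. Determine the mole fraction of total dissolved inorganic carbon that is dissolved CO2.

α₀ = 1 / (1 + K1/[H⁺] + K1K2/[H⁺]²) = 1 / (1 + 10^+1.82 + 10^-0.38)
   = 1 / (1 + 66.069 + 0.41687) = 1/67.486 = 0.01482

α₀ = 0.0148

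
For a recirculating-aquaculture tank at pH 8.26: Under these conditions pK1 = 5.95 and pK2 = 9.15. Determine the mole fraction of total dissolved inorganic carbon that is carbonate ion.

α₂ = 0.114

α₂ = 1 / (1 + [H⁺]/K2 + [H⁺]²/(K1K2)) = 1 / (1 + 10^+0.89 + 10^-1.42)
   = 1 / (1 + 7.7625 + 0.038019) = 1/8.8005 = 0.1136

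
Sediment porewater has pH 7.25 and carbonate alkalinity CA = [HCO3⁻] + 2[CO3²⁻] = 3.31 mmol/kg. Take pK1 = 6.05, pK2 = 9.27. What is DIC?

DIC = 3.48 mmol/kg

CA = [HCO3⁻] + 2[CO3²⁻] = (α₁ + 2α₂)·DIC
At pH 7.25: [H⁺]/K1 = 10^-1.20 = 0.063096, K2/[H⁺] = 10^-2.02 = 0.0095499
α₁ = 1/(1 + 0.063096 + 0.0095499) = 1/1.0726 = 0.9323; α₂ = α₁·K2/[H⁺] = 0.008903
α₁ + 2α₂ = 0.9501
DIC = CA / (α₁ + 2α₂) = 3.31 / 0.9501 = 3.48 mmol/kg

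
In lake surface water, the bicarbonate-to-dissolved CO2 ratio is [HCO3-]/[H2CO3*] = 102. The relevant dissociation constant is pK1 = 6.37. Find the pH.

pH = 8.38

From K1 = [H⁺][HCO3-]/[H2CO3*]:  pH = pK1 + log₁₀([HCO3-]/[H2CO3*])
log₁₀(102) = +2.009
pH = 6.37 + (+2.009) = 8.38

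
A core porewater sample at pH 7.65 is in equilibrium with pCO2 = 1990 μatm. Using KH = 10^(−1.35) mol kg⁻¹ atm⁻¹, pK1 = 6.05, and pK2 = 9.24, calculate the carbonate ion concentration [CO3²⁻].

[CO3²⁻] = 0.0910 mmol/kg

[CO2*] = KH · pCO2 = 10^(−1.35) × 1990×10^-6 = 8.889×10^-5 mol/kg
α₀ = 1/(1 + K1/[H⁺] + K1K2/[H⁺]²) = 1/(1 + 10^+1.60 + 10^+0.01) = 0.02390
DIC = [CO2*]/α₀ = 8.889×10^-5 / 0.02390 = 3.719 mmol/kg
[CO3²⁻] = α₂·DIC; α₂ = 0.02446, so [CO3²⁻] = 0.02446 × 3.719 = 0.0910 mmol/kg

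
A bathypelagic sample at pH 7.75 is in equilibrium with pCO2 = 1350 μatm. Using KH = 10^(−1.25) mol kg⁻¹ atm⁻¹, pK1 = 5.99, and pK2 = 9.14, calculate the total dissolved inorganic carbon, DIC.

[CO2*] = KH · pCO2 = 10^(−1.25) × 1350×10^-6 = 7.592×10^-5 mol/kg
α₀ = 1/(1 + K1/[H⁺] + K1K2/[H⁺]²) = 1/(1 + 10^+1.76 + 10^+0.37) = 0.01642
DIC = [CO2*]/α₀ = 7.592×10^-5 / 0.01642 = 4.62 mmol/kg

DIC = 4.62 mmol/kg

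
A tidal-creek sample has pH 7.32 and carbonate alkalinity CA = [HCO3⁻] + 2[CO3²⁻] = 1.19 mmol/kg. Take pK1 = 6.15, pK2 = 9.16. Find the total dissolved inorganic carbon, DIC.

CA = [HCO3⁻] + 2[CO3²⁻] = (α₁ + 2α₂)·DIC
At pH 7.32: [H⁺]/K1 = 10^-1.17 = 0.067608, K2/[H⁺] = 10^-1.84 = 0.014454
α₁ = 1/(1 + 0.067608 + 0.014454) = 1/1.0821 = 0.9242; α₂ = α₁·K2/[H⁺] = 0.01336
α₁ + 2α₂ = 0.9509
DIC = CA / (α₁ + 2α₂) = 1.19 / 0.9509 = 1.25 mmol/kg

DIC = 1.25 mmol/kg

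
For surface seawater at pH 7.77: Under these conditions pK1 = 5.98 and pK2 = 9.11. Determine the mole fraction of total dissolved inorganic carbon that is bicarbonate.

α₁ = 0.942

α₁ = 1 / (1 + [H⁺]/K1 + K2/[H⁺]) = 1 / (1 + 10^-1.79 + 10^-1.34)
   = 1 / (1 + 0.016218 + 0.045709) = 1/1.0619 = 0.9417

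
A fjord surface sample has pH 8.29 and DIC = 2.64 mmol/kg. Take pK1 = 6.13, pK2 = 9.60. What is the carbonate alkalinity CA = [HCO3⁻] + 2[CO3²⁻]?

CA = 2.75 mmol/kg

CA = [HCO3⁻] + 2[CO3²⁻] = (α₁ + 2α₂)·DIC
At pH 8.29: [H⁺]/K1 = 10^-2.16 = 0.0069183, K2/[H⁺] = 10^-1.31 = 0.048978
α₁ = 1/(1 + 0.0069183 + 0.048978) = 1/1.0559 = 0.9471; α₂ = α₁·K2/[H⁺] = 0.04639
α₁ + 2α₂ = 1.0398
CA = 1.0398 × 2.64 = 2.75 mmol/kg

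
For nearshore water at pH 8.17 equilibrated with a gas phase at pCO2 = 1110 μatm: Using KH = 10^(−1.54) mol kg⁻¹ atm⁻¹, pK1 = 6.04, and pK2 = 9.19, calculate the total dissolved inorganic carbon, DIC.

[CO2*] = KH · pCO2 = 10^(−1.54) × 1110×10^-6 = 3.201×10^-5 mol/kg
α₀ = 1/(1 + K1/[H⁺] + K1K2/[H⁺]²) = 1/(1 + 10^+2.13 + 10^+1.11) = 0.006721
DIC = [CO2*]/α₀ = 3.201×10^-5 / 0.006721 = 4.76 mmol/kg

DIC = 4.76 mmol/kg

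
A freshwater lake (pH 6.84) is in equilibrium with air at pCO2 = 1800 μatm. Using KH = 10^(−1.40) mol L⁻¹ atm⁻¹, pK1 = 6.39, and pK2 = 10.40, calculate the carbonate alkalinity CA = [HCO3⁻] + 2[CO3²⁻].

CA = 0.202 mmol/L

[CO2*] = KH · pCO2 = 10^(−1.40) × 1800×10^-6 = 7.166×10^-5 mol/L
α₀ = 1/(1 + K1/[H⁺] + K1K2/[H⁺]²) = 1/(1 + 10^+0.45 + 10^-3.11) = 0.2618
DIC = [CO2*]/α₀ = 7.166×10^-5 / 0.2618 = 0.2737 mmol/L
CA = (α₁ + 2α₂)·DIC = (0.7380 + 2×0.0002033) × 0.2737 = 0.202 mmol/L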